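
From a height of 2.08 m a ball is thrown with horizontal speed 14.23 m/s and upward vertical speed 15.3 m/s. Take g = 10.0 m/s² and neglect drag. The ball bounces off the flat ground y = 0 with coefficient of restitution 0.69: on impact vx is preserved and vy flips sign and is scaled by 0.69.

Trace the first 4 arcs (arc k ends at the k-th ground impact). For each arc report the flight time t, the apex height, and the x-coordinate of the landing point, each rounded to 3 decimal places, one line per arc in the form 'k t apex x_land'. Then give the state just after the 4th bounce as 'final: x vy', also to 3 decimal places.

Arc 1: start y=2.080, vy=15.300 → t=3.190, apex=13.785, x_land=45.399, impact vy=-16.604
  bounce: vy ← 0.69·16.604 = 11.457
Arc 2: start y=0.000, vy=11.457 → t=2.291, apex=6.563, x_land=78.005, impact vy=-11.457
  bounce: vy ← 0.69·11.457 = 7.905
Arc 3: start y=0.000, vy=7.905 → t=1.581, apex=3.125, x_land=100.503, impact vy=-7.905
  bounce: vy ← 0.69·7.905 = 5.455
Arc 4: start y=0.000, vy=5.455 → t=1.091, apex=1.488, x_land=116.027, impact vy=-5.455
  bounce: vy ← 0.69·5.455 = 3.764

1 3.190 13.785 45.399
2 2.291 6.563 78.005
3 1.581 3.125 100.503
4 1.091 1.488 116.027
final: 116.027 3.764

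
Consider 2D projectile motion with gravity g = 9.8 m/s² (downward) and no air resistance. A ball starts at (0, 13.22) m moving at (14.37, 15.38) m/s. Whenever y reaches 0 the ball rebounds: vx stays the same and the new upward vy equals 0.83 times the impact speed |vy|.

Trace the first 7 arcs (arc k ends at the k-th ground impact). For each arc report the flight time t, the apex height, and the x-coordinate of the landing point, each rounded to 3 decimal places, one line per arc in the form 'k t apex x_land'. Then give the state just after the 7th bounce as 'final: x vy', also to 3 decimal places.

Arc 1: start y=13.220, vy=15.380 → t=3.841, apex=25.289, x_land=55.197, impact vy=-22.263
  bounce: vy ← 0.83·22.263 = 18.479
Arc 2: start y=0.000, vy=18.479 → t=3.771, apex=17.421, x_land=109.389, impact vy=-18.479
  bounce: vy ← 0.83·18.479 = 15.337
Arc 3: start y=0.000, vy=15.337 → t=3.130, apex=12.002, x_land=154.367, impact vy=-15.337
  bounce: vy ← 0.83·15.337 = 12.730
Arc 4: start y=0.000, vy=12.730 → t=2.598, apex=8.268, x_land=191.700, impact vy=-12.730
  bounce: vy ← 0.83·12.730 = 10.566
Arc 5: start y=0.000, vy=10.566 → t=2.156, apex=5.696, x_land=222.686, impact vy=-10.566
  bounce: vy ← 0.83·10.566 = 8.770
Arc 6: start y=0.000, vy=8.770 → t=1.790, apex=3.924, x_land=248.404, impact vy=-8.770
  bounce: vy ← 0.83·8.770 = 7.279
Arc 7: start y=0.000, vy=7.279 → t=1.485, apex=2.703, x_land=269.750, impact vy=-7.279
  bounce: vy ← 0.83·7.279 = 6.041

1 3.841 25.289 55.197
2 3.771 17.421 109.389
3 3.130 12.002 154.367
4 2.598 8.268 191.700
5 2.156 5.696 222.686
6 1.790 3.924 248.404
7 1.485 2.703 269.750
final: 269.750 6.041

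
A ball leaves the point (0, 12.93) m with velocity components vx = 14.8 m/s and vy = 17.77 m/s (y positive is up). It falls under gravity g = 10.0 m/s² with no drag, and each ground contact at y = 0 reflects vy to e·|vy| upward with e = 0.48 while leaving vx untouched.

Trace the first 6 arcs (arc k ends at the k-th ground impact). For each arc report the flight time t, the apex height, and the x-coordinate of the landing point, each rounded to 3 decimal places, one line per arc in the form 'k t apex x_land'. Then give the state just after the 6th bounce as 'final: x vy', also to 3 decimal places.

Arc 1: start y=12.930, vy=17.770 → t=4.174, apex=28.719, x_land=61.769, impact vy=-23.966
  bounce: vy ← 0.48·23.966 = 11.504
Arc 2: start y=0.000, vy=11.504 → t=2.301, apex=6.617, x_land=95.820, impact vy=-11.504
  bounce: vy ← 0.48·11.504 = 5.522
Arc 3: start y=0.000, vy=5.522 → t=1.104, apex=1.525, x_land=112.165, impact vy=-5.522
  bounce: vy ← 0.48·5.522 = 2.650
Arc 4: start y=0.000, vy=2.650 → t=0.530, apex=0.351, x_land=120.010, impact vy=-2.650
  bounce: vy ← 0.48·2.650 = 1.272
Arc 5: start y=0.000, vy=1.272 → t=0.254, apex=0.081, x_land=123.776, impact vy=-1.272
  bounce: vy ← 0.48·1.272 = 0.611
Arc 6: start y=0.000, vy=0.611 → t=0.122, apex=0.019, x_land=125.584, impact vy=-0.611
  bounce: vy ← 0.48·0.611 = 0.293

1 4.174 28.719 61.769
2 2.301 6.617 95.820
3 1.104 1.525 112.165
4 0.530 0.351 120.010
5 0.254 0.081 123.776
6 0.122 0.019 125.584
final: 125.584 0.293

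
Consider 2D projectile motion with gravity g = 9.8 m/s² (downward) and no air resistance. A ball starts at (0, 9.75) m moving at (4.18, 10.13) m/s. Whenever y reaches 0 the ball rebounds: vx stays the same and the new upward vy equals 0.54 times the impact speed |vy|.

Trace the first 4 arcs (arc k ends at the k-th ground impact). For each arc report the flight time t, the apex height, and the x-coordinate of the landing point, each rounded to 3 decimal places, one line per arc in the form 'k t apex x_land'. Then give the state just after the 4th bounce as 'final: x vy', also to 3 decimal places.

1 2.782 14.986 11.631
2 1.889 4.370 19.525
3 1.020 1.274 23.789
4 0.551 0.372 26.091
final: 26.091 1.457

Arc 1: start y=9.750, vy=10.130 → t=2.782, apex=14.986, x_land=11.631, impact vy=-17.138
  bounce: vy ← 0.54·17.138 = 9.255
Arc 2: start y=0.000, vy=9.255 → t=1.889, apex=4.370, x_land=19.525, impact vy=-9.255
  bounce: vy ← 0.54·9.255 = 4.997
Arc 3: start y=0.000, vy=4.997 → t=1.020, apex=1.274, x_land=23.789, impact vy=-4.997
  bounce: vy ← 0.54·4.997 = 2.699
Arc 4: start y=0.000, vy=2.699 → t=0.551, apex=0.372, x_land=26.091, impact vy=-2.699
  bounce: vy ← 0.54·2.699 = 1.457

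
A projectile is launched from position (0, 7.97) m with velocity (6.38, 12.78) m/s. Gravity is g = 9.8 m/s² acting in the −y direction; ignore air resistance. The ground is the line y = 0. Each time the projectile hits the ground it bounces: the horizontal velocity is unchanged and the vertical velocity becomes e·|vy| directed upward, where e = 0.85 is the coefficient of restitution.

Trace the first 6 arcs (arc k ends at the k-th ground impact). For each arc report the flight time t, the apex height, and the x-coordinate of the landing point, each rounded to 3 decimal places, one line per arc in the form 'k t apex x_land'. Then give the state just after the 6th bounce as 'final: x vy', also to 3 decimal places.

Arc 1: start y=7.970, vy=12.780 → t=3.128, apex=16.303, x_land=19.957, impact vy=-17.876
  bounce: vy ← 0.85·17.876 = 15.194
Arc 2: start y=0.000, vy=15.194 → t=3.101, apex=11.779, x_land=39.741, impact vy=-15.194
  bounce: vy ← 0.85·15.194 = 12.915
Arc 3: start y=0.000, vy=12.915 → t=2.636, apex=8.510, x_land=56.557, impact vy=-12.915
  bounce: vy ← 0.85·12.915 = 10.978
Arc 4: start y=0.000, vy=10.978 → t=2.240, apex=6.149, x_land=70.851, impact vy=-10.978
  bounce: vy ← 0.85·10.978 = 9.331
Arc 5: start y=0.000, vy=9.331 → t=1.904, apex=4.442, x_land=83.001, impact vy=-9.331
  bounce: vy ← 0.85·9.331 = 7.932
Arc 6: start y=0.000, vy=7.932 → t=1.619, apex=3.210, x_land=93.328, impact vy=-7.932
  bounce: vy ← 0.85·7.932 = 6.742

1 3.128 16.303 19.957
2 3.101 11.779 39.741
3 2.636 8.510 56.557
4 2.240 6.149 70.851
5 1.904 4.442 83.001
6 1.619 3.210 93.328
final: 93.328 6.742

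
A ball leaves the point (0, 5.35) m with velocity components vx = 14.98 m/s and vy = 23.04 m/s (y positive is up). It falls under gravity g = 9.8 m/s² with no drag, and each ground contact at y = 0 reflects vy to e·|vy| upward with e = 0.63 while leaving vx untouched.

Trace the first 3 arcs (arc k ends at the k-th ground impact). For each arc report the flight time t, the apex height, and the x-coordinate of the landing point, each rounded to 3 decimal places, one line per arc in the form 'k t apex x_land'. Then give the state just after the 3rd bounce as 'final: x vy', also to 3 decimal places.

1 4.924 32.434 73.758
2 3.242 12.873 122.319
3 2.042 5.109 152.912
final: 152.912 6.304

Arc 1: start y=5.350, vy=23.040 → t=4.924, apex=32.434, x_land=73.758, impact vy=-25.213
  bounce: vy ← 0.63·25.213 = 15.884
Arc 2: start y=0.000, vy=15.884 → t=3.242, apex=12.873, x_land=122.319, impact vy=-15.884
  bounce: vy ← 0.63·15.884 = 10.007
Arc 3: start y=0.000, vy=10.007 → t=2.042, apex=5.109, x_land=152.912, impact vy=-10.007
  bounce: vy ← 0.63·10.007 = 6.304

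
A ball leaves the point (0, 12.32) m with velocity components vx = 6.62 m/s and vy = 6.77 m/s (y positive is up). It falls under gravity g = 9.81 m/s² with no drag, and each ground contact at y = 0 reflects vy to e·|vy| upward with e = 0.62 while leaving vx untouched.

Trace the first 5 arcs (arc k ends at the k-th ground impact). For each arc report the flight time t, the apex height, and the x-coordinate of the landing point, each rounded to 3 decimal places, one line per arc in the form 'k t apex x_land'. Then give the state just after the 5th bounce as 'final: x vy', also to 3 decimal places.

Arc 1: start y=12.320, vy=6.770 → t=2.419, apex=14.656, x_land=16.012, impact vy=-16.957
  bounce: vy ← 0.62·16.957 = 10.514
Arc 2: start y=0.000, vy=10.514 → t=2.143, apex=5.634, x_land=30.201, impact vy=-10.514
  bounce: vy ← 0.62·10.514 = 6.518
Arc 3: start y=0.000, vy=6.518 → t=1.329, apex=2.166, x_land=38.999, impact vy=-6.518
  bounce: vy ← 0.62·6.518 = 4.041
Arc 4: start y=0.000, vy=4.041 → t=0.824, apex=0.832, x_land=44.453, impact vy=-4.041
  bounce: vy ← 0.62·4.041 = 2.506
Arc 5: start y=0.000, vy=2.506 → t=0.511, apex=0.320, x_land=47.835, impact vy=-2.506
  bounce: vy ← 0.62·2.506 = 1.554

1 2.419 14.656 16.012
2 2.143 5.634 30.201
3 1.329 2.166 38.999
4 0.824 0.832 44.453
5 0.511 0.320 47.835
final: 47.835 1.554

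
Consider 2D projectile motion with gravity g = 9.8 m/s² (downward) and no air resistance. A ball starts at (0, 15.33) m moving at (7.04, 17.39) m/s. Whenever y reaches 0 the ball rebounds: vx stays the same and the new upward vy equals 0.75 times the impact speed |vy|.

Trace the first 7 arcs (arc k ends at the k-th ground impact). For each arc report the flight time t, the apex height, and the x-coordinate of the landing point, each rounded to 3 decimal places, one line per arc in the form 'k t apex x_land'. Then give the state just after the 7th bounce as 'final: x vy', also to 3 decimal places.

1 4.280 30.759 30.131
2 3.758 17.302 56.589
3 2.819 9.732 76.432
4 2.114 5.474 91.315
5 1.585 3.079 102.476
6 1.189 1.732 110.848
7 0.892 0.974 117.126
final: 117.126 3.278

Arc 1: start y=15.330, vy=17.390 → t=4.280, apex=30.759, x_land=30.131, impact vy=-24.554
  bounce: vy ← 0.75·24.554 = 18.415
Arc 2: start y=0.000, vy=18.415 → t=3.758, apex=17.302, x_land=56.589, impact vy=-18.415
  bounce: vy ← 0.75·18.415 = 13.811
Arc 3: start y=0.000, vy=13.811 → t=2.819, apex=9.732, x_land=76.432, impact vy=-13.811
  bounce: vy ← 0.75·13.811 = 10.359
Arc 4: start y=0.000, vy=10.359 → t=2.114, apex=5.474, x_land=91.315, impact vy=-10.359
  bounce: vy ← 0.75·10.359 = 7.769
Arc 5: start y=0.000, vy=7.769 → t=1.585, apex=3.079, x_land=102.476, impact vy=-7.769
  bounce: vy ← 0.75·7.769 = 5.827
Arc 6: start y=0.000, vy=5.827 → t=1.189, apex=1.732, x_land=110.848, impact vy=-5.827
  bounce: vy ← 0.75·5.827 = 4.370
Arc 7: start y=0.000, vy=4.370 → t=0.892, apex=0.974, x_land=117.126, impact vy=-4.370
  bounce: vy ← 0.75·4.370 = 3.278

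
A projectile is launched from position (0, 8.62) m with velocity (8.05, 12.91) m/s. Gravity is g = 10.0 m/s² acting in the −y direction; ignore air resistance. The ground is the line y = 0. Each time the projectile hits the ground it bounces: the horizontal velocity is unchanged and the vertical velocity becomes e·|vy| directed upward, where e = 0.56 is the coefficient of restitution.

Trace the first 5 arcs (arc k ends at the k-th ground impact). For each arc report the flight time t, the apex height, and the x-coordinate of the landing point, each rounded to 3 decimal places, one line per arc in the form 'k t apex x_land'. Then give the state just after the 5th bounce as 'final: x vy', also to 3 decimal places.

1 3.132 16.953 25.216
2 2.062 5.317 41.818
3 1.155 1.667 51.115
4 0.647 0.523 56.321
5 0.362 0.164 59.237
final: 59.237 1.014

Arc 1: start y=8.620, vy=12.910 → t=3.132, apex=16.953, x_land=25.216, impact vy=-18.414
  bounce: vy ← 0.56·18.414 = 10.312
Arc 2: start y=0.000, vy=10.312 → t=2.062, apex=5.317, x_land=41.818, impact vy=-10.312
  bounce: vy ← 0.56·10.312 = 5.775
Arc 3: start y=0.000, vy=5.775 → t=1.155, apex=1.667, x_land=51.115, impact vy=-5.775
  bounce: vy ← 0.56·5.775 = 3.234
Arc 4: start y=0.000, vy=3.234 → t=0.647, apex=0.523, x_land=56.321, impact vy=-3.234
  bounce: vy ← 0.56·3.234 = 1.811
Arc 5: start y=0.000, vy=1.811 → t=0.362, apex=0.164, x_land=59.237, impact vy=-1.811
  bounce: vy ← 0.56·1.811 = 1.014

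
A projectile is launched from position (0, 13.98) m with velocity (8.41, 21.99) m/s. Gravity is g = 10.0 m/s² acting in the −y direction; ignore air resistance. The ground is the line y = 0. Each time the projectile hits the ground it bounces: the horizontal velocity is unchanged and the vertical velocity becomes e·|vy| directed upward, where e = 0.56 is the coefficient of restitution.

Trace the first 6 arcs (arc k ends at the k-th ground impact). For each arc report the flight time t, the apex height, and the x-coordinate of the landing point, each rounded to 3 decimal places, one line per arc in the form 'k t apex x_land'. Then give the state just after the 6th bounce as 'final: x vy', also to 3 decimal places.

Arc 1: start y=13.980, vy=21.990 → t=4.962, apex=38.158, x_land=41.727, impact vy=-27.625
  bounce: vy ← 0.56·27.625 = 15.470
Arc 2: start y=0.000, vy=15.470 → t=3.094, apex=11.966, x_land=67.747, impact vy=-15.470
  bounce: vy ← 0.56·15.470 = 8.663
Arc 3: start y=0.000, vy=8.663 → t=1.733, apex=3.753, x_land=82.319, impact vy=-8.663
  bounce: vy ← 0.56·8.663 = 4.851
Arc 4: start y=0.000, vy=4.851 → t=0.970, apex=1.177, x_land=90.479, impact vy=-4.851
  bounce: vy ← 0.56·4.851 = 2.717
Arc 5: start y=0.000, vy=2.717 → t=0.543, apex=0.369, x_land=95.049, impact vy=-2.717
  bounce: vy ← 0.56·2.717 = 1.521
Arc 6: start y=0.000, vy=1.521 → t=0.304, apex=0.116, x_land=97.608, impact vy=-1.521
  bounce: vy ← 0.56·1.521 = 0.852

1 4.962 38.158 41.727
2 3.094 11.966 67.747
3 1.733 3.753 82.319
4 0.970 1.177 90.479
5 0.543 0.369 95.049
6 0.304 0.116 97.608
final: 97.608 0.852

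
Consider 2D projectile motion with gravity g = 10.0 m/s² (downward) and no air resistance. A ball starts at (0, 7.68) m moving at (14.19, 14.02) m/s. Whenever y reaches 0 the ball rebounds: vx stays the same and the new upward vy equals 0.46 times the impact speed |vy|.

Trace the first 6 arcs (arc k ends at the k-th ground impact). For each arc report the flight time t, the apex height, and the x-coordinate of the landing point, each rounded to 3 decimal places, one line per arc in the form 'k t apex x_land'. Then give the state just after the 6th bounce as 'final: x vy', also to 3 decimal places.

Arc 1: start y=7.680, vy=14.020 → t=3.273, apex=17.508, x_land=46.448, impact vy=-18.713
  bounce: vy ← 0.46·18.713 = 8.608
Arc 2: start y=0.000, vy=8.608 → t=1.722, apex=3.705, x_land=70.876, impact vy=-8.608
  bounce: vy ← 0.46·8.608 = 3.960
Arc 3: start y=0.000, vy=3.960 → t=0.792, apex=0.784, x_land=82.114, impact vy=-3.960
  bounce: vy ← 0.46·3.960 = 1.821
Arc 4: start y=0.000, vy=1.821 → t=0.364, apex=0.166, x_land=87.283, impact vy=-1.821
  bounce: vy ← 0.46·1.821 = 0.838
Arc 5: start y=0.000, vy=0.838 → t=0.168, apex=0.035, x_land=89.661, impact vy=-0.838
  bounce: vy ← 0.46·0.838 = 0.385
Arc 6: start y=0.000, vy=0.385 → t=0.077, apex=0.007, x_land=90.754, impact vy=-0.385
  bounce: vy ← 0.46·0.385 = 0.177

1 3.273 17.508 46.448
2 1.722 3.705 70.876
3 0.792 0.784 82.114
4 0.364 0.166 87.283
5 0.168 0.035 89.661
6 0.077 0.007 90.754
final: 90.754 0.177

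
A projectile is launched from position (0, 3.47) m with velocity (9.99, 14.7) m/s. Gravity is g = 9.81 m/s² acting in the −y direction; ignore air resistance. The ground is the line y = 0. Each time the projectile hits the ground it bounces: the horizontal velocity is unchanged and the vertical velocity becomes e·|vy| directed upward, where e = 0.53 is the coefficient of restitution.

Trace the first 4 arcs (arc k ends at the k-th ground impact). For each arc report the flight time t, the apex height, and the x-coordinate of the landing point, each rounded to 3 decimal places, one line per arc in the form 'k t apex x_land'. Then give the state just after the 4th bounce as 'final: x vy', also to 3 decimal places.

Arc 1: start y=3.470, vy=14.700 → t=3.217, apex=14.484, x_land=32.136, impact vy=-16.857
  bounce: vy ← 0.53·16.857 = 8.934
Arc 2: start y=0.000, vy=8.934 → t=1.821, apex=4.068, x_land=50.333, impact vy=-8.934
  bounce: vy ← 0.53·8.934 = 4.735
Arc 3: start y=0.000, vy=4.735 → t=0.965, apex=1.143, x_land=59.977, impact vy=-4.735
  bounce: vy ← 0.53·4.735 = 2.510
Arc 4: start y=0.000, vy=2.510 → t=0.512, apex=0.321, x_land=65.089, impact vy=-2.510
  bounce: vy ← 0.53·2.510 = 1.330

1 3.217 14.484 32.136
2 1.821 4.068 50.333
3 0.965 1.143 59.977
4 0.512 0.321 65.089
final: 65.089 1.330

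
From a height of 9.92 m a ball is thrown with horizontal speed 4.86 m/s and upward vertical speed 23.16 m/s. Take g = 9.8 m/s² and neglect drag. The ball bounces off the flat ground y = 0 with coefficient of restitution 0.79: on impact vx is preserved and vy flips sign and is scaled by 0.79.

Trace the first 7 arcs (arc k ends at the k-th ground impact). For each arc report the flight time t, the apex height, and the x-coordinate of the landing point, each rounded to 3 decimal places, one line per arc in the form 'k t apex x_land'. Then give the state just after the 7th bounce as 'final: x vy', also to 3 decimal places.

1 5.122 37.287 24.892
2 4.358 23.271 46.074
3 3.443 14.523 62.808
4 2.720 9.064 76.028
5 2.149 5.657 86.472
6 1.698 3.530 94.722
7 1.341 2.203 101.240
final: 101.240 5.192

Arc 1: start y=9.920, vy=23.160 → t=5.122, apex=37.287, x_land=24.892, impact vy=-27.034
  bounce: vy ← 0.79·27.034 = 21.357
Arc 2: start y=0.000, vy=21.357 → t=4.358, apex=23.271, x_land=46.074, impact vy=-21.357
  bounce: vy ← 0.79·21.357 = 16.872
Arc 3: start y=0.000, vy=16.872 → t=3.443, apex=14.523, x_land=62.808, impact vy=-16.872
  bounce: vy ← 0.79·16.872 = 13.329
Arc 4: start y=0.000, vy=13.329 → t=2.720, apex=9.064, x_land=76.028, impact vy=-13.329
  bounce: vy ← 0.79·13.329 = 10.530
Arc 5: start y=0.000, vy=10.530 → t=2.149, apex=5.657, x_land=86.472, impact vy=-10.530
  bounce: vy ← 0.79·10.530 = 8.318
Arc 6: start y=0.000, vy=8.318 → t=1.698, apex=3.530, x_land=94.722, impact vy=-8.318
  bounce: vy ← 0.79·8.318 = 6.572
Arc 7: start y=0.000, vy=6.572 → t=1.341, apex=2.203, x_land=101.240, impact vy=-6.572
  bounce: vy ← 0.79·6.572 = 5.192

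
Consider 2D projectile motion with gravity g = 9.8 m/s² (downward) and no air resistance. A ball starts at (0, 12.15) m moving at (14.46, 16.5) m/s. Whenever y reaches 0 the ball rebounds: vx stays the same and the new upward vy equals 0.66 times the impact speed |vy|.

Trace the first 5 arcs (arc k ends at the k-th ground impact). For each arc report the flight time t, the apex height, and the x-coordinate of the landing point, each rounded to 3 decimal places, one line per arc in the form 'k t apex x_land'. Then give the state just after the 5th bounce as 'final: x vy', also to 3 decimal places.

1 3.989 26.040 57.680
2 3.043 11.343 101.682
3 2.008 4.941 130.723
4 1.326 2.152 149.890
5 0.875 0.938 162.540
final: 162.540 2.829

Arc 1: start y=12.150, vy=16.500 → t=3.989, apex=26.040, x_land=57.680, impact vy=-22.592
  bounce: vy ← 0.66·22.592 = 14.911
Arc 2: start y=0.000, vy=14.911 → t=3.043, apex=11.343, x_land=101.682, impact vy=-14.911
  bounce: vy ← 0.66·14.911 = 9.841
Arc 3: start y=0.000, vy=9.841 → t=2.008, apex=4.941, x_land=130.723, impact vy=-9.841
  bounce: vy ← 0.66·9.841 = 6.495
Arc 4: start y=0.000, vy=6.495 → t=1.326, apex=2.152, x_land=149.890, impact vy=-6.495
  bounce: vy ← 0.66·6.495 = 4.287
Arc 5: start y=0.000, vy=4.287 → t=0.875, apex=0.938, x_land=162.540, impact vy=-4.287
  bounce: vy ← 0.66·4.287 = 2.829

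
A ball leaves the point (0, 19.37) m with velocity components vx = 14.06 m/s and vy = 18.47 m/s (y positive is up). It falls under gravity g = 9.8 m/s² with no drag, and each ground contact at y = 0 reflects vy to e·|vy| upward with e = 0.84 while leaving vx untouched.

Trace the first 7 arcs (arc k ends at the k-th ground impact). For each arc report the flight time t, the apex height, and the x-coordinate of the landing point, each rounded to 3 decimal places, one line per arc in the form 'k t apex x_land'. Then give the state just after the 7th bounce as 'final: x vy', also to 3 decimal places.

Arc 1: start y=19.370, vy=18.470 → t=4.624, apex=36.775, x_land=65.017, impact vy=-26.848
  bounce: vy ← 0.84·26.848 = 22.552
Arc 2: start y=0.000, vy=22.552 → t=4.602, apex=25.949, x_land=129.727, impact vy=-22.552
  bounce: vy ← 0.84·22.552 = 18.944
Arc 3: start y=0.000, vy=18.944 → t=3.866, apex=18.309, x_land=184.084, impact vy=-18.944
  bounce: vy ← 0.84·18.944 = 15.913
Arc 4: start y=0.000, vy=15.913 → t=3.247, apex=12.919, x_land=229.744, impact vy=-15.913
  bounce: vy ← 0.84·15.913 = 13.367
Arc 5: start y=0.000, vy=13.367 → t=2.728, apex=9.116, x_land=268.098, impact vy=-13.367
  bounce: vy ← 0.84·13.367 = 11.228
Arc 6: start y=0.000, vy=11.228 → t=2.291, apex=6.432, x_land=300.315, impact vy=-11.228
  bounce: vy ← 0.84·11.228 = 9.432
Arc 7: start y=0.000, vy=9.432 → t=1.925, apex=4.538, x_land=327.378, impact vy=-9.432
  bounce: vy ← 0.84·9.432 = 7.922

1 4.624 36.775 65.017
2 4.602 25.949 129.727
3 3.866 18.309 184.084
4 3.247 12.919 229.744
5 2.728 9.116 268.098
6 2.291 6.432 300.315
7 1.925 4.538 327.378
final: 327.378 7.922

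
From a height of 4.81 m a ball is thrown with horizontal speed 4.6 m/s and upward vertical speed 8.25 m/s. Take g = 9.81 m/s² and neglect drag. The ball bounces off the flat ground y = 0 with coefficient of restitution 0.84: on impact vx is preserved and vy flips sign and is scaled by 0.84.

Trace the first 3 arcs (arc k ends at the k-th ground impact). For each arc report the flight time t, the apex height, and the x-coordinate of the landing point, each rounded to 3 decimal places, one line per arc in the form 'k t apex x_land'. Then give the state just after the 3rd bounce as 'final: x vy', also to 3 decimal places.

1 2.140 8.279 9.845
2 2.183 5.842 19.885
3 1.833 4.122 28.319
final: 28.319 7.554

Arc 1: start y=4.810, vy=8.250 → t=2.140, apex=8.279, x_land=9.845, impact vy=-12.745
  bounce: vy ← 0.84·12.745 = 10.706
Arc 2: start y=0.000, vy=10.706 → t=2.183, apex=5.842, x_land=19.885, impact vy=-10.706
  bounce: vy ← 0.84·10.706 = 8.993
Arc 3: start y=0.000, vy=8.993 → t=1.833, apex=4.122, x_land=28.319, impact vy=-8.993
  bounce: vy ← 0.84·8.993 = 7.554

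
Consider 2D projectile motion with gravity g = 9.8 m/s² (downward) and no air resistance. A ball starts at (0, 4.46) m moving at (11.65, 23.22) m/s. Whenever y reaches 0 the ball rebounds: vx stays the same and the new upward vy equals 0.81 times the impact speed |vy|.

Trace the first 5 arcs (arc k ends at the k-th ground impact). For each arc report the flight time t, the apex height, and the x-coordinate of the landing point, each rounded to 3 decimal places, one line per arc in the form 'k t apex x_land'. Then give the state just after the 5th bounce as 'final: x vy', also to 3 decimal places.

1 4.924 31.969 57.360
2 4.138 20.975 105.567
3 3.352 13.761 144.614
4 2.715 9.029 176.242
5 2.199 5.924 201.861
final: 201.861 8.728

Arc 1: start y=4.460, vy=23.220 → t=4.924, apex=31.969, x_land=57.360, impact vy=-25.032
  bounce: vy ← 0.81·25.032 = 20.276
Arc 2: start y=0.000, vy=20.276 → t=4.138, apex=20.975, x_land=105.567, impact vy=-20.276
  bounce: vy ← 0.81·20.276 = 16.423
Arc 3: start y=0.000, vy=16.423 → t=3.352, apex=13.761, x_land=144.614, impact vy=-16.423
  bounce: vy ← 0.81·16.423 = 13.303
Arc 4: start y=0.000, vy=13.303 → t=2.715, apex=9.029, x_land=176.242, impact vy=-13.303
  bounce: vy ← 0.81·13.303 = 10.775
Arc 5: start y=0.000, vy=10.775 → t=2.199, apex=5.924, x_land=201.861, impact vy=-10.775
  bounce: vy ← 0.81·10.775 = 8.728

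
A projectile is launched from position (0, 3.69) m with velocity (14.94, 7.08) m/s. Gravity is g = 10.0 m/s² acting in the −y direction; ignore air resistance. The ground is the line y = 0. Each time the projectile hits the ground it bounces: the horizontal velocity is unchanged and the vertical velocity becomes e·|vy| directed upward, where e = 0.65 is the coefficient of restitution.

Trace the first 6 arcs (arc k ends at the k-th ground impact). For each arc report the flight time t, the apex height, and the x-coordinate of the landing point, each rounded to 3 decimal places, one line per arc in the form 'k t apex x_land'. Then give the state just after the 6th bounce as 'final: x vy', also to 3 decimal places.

Arc 1: start y=3.690, vy=7.080 → t=1.821, apex=6.196, x_land=27.209, impact vy=-11.132
  bounce: vy ← 0.65·11.132 = 7.236
Arc 2: start y=0.000, vy=7.236 → t=1.447, apex=2.618, x_land=48.830, impact vy=-7.236
  bounce: vy ← 0.65·7.236 = 4.703
Arc 3: start y=0.000, vy=4.703 → t=0.941, apex=1.106, x_land=62.884, impact vy=-4.703
  bounce: vy ← 0.65·4.703 = 3.057
Arc 4: start y=0.000, vy=3.057 → t=0.611, apex=0.467, x_land=72.019, impact vy=-3.057
  bounce: vy ← 0.65·3.057 = 1.987
Arc 5: start y=0.000, vy=1.987 → t=0.397, apex=0.197, x_land=77.956, impact vy=-1.987
  bounce: vy ← 0.65·1.987 = 1.292
Arc 6: start y=0.000, vy=1.292 → t=0.258, apex=0.083, x_land=81.816, impact vy=-1.292
  bounce: vy ← 0.65·1.292 = 0.840

1 1.821 6.196 27.209
2 1.447 2.618 48.830
3 0.941 1.106 62.884
4 0.611 0.467 72.019
5 0.397 0.197 77.956
6 0.258 0.083 81.816
final: 81.816 0.840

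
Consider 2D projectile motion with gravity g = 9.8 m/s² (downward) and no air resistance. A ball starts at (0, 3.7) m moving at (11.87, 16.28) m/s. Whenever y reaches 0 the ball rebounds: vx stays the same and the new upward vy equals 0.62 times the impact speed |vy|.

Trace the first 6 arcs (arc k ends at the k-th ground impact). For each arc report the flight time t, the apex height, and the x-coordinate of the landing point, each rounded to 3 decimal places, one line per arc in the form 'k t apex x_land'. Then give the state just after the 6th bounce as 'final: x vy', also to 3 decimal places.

Arc 1: start y=3.700, vy=16.280 → t=3.536, apex=17.222, x_land=41.972, impact vy=-18.373
  bounce: vy ← 0.62·18.373 = 11.391
Arc 2: start y=0.000, vy=11.391 → t=2.325, apex=6.620, x_land=69.567, impact vy=-11.391
  bounce: vy ← 0.62·11.391 = 7.062
Arc 3: start y=0.000, vy=7.062 → t=1.441, apex=2.545, x_land=86.675, impact vy=-7.062
  bounce: vy ← 0.62·7.062 = 4.379
Arc 4: start y=0.000, vy=4.379 → t=0.894, apex=0.978, x_land=97.282, impact vy=-4.379
  bounce: vy ← 0.62·4.379 = 2.715
Arc 5: start y=0.000, vy=2.715 → t=0.554, apex=0.376, x_land=103.859, impact vy=-2.715
  bounce: vy ← 0.62·2.715 = 1.683
Arc 6: start y=0.000, vy=1.683 → t=0.344, apex=0.145, x_land=107.936, impact vy=-1.683
  bounce: vy ← 0.62·1.683 = 1.044

1 3.536 17.222 41.972
2 2.325 6.620 69.567
3 1.441 2.545 86.675
4 0.894 0.978 97.282
5 0.554 0.376 103.859
6 0.344 0.145 107.936
final: 107.936 1.044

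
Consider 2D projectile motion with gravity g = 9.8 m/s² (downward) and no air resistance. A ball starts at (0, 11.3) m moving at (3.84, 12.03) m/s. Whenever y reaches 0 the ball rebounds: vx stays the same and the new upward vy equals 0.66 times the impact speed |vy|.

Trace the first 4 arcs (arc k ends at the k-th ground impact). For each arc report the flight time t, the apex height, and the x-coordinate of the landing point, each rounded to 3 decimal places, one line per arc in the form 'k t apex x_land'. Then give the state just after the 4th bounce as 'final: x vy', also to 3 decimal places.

1 3.180 18.684 12.212
2 2.578 8.139 22.110
3 1.701 3.545 28.642
4 1.123 1.544 32.954
final: 32.954 3.631

Arc 1: start y=11.300, vy=12.030 → t=3.180, apex=18.684, x_land=12.212, impact vy=-19.136
  bounce: vy ← 0.66·19.136 = 12.630
Arc 2: start y=0.000, vy=12.630 → t=2.578, apex=8.139, x_land=22.110, impact vy=-12.630
  bounce: vy ← 0.66·12.630 = 8.336
Arc 3: start y=0.000, vy=8.336 → t=1.701, apex=3.545, x_land=28.642, impact vy=-8.336
  bounce: vy ← 0.66·8.336 = 5.502
Arc 4: start y=0.000, vy=5.502 → t=1.123, apex=1.544, x_land=32.954, impact vy=-5.502
  bounce: vy ← 0.66·5.502 = 3.631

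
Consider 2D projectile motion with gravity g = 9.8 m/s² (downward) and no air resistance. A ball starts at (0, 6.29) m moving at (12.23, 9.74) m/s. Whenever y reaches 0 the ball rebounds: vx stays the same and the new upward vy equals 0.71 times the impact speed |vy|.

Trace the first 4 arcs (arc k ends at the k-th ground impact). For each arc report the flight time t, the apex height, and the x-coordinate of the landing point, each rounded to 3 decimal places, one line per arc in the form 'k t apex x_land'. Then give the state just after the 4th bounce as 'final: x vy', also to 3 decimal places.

1 2.501 11.130 30.587
2 2.140 5.611 56.761
3 1.519 2.828 75.345
4 1.079 1.426 88.539
final: 88.539 3.753

Arc 1: start y=6.290, vy=9.740 → t=2.501, apex=11.130, x_land=30.587, impact vy=-14.770
  bounce: vy ← 0.71·14.770 = 10.487
Arc 2: start y=0.000, vy=10.487 → t=2.140, apex=5.611, x_land=56.761, impact vy=-10.487
  bounce: vy ← 0.71·10.487 = 7.446
Arc 3: start y=0.000, vy=7.446 → t=1.519, apex=2.828, x_land=75.345, impact vy=-7.446
  bounce: vy ← 0.71·7.446 = 5.286
Arc 4: start y=0.000, vy=5.286 → t=1.079, apex=1.426, x_land=88.539, impact vy=-5.286
  bounce: vy ← 0.71·5.286 = 3.753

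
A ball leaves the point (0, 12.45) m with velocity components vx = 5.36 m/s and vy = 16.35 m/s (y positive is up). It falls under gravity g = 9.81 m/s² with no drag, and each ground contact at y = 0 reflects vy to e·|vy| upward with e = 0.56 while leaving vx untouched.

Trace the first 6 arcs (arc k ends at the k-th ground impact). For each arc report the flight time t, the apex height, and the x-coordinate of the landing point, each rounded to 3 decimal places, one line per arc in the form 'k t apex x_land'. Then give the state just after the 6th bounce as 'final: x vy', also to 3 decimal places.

Arc 1: start y=12.450, vy=16.350 → t=3.972, apex=26.075, x_land=21.292, impact vy=-22.618
  bounce: vy ← 0.56·22.618 = 12.666
Arc 2: start y=0.000, vy=12.666 → t=2.582, apex=8.177, x_land=35.133, impact vy=-12.666
  bounce: vy ← 0.56·12.666 = 7.093
Arc 3: start y=0.000, vy=7.093 → t=1.446, apex=2.564, x_land=42.884, impact vy=-7.093
  bounce: vy ← 0.56·7.093 = 3.972
Arc 4: start y=0.000, vy=3.972 → t=0.810, apex=0.804, x_land=47.225, impact vy=-3.972
  bounce: vy ← 0.56·3.972 = 2.224
Arc 5: start y=0.000, vy=2.224 → t=0.453, apex=0.252, x_land=49.655, impact vy=-2.224
  bounce: vy ← 0.56·2.224 = 1.246
Arc 6: start y=0.000, vy=1.246 → t=0.254, apex=0.079, x_land=51.017, impact vy=-1.246
  bounce: vy ← 0.56·1.246 = 0.698

1 3.972 26.075 21.292
2 2.582 8.177 35.133
3 1.446 2.564 42.884
4 0.810 0.804 47.225
5 0.453 0.252 49.655
6 0.254 0.079 51.017
final: 51.017 0.698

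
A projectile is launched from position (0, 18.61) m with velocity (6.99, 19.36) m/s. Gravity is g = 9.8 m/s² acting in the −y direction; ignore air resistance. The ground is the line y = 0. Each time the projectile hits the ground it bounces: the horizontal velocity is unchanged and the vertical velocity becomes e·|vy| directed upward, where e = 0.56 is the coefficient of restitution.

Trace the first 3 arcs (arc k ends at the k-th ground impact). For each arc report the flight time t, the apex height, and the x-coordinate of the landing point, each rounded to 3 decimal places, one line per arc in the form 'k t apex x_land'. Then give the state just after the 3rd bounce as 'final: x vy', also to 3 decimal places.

Arc 1: start y=18.610, vy=19.360 → t=4.751, apex=37.733, x_land=33.206, impact vy=-27.195
  bounce: vy ← 0.56·27.195 = 15.229
Arc 2: start y=0.000, vy=15.229 → t=3.108, apex=11.833, x_land=54.931, impact vy=-15.229
  bounce: vy ← 0.56·15.229 = 8.528
Arc 3: start y=0.000, vy=8.528 → t=1.740, apex=3.711, x_land=67.097, impact vy=-8.528
  bounce: vy ← 0.56·8.528 = 4.776

1 4.751 37.733 33.206
2 3.108 11.833 54.931
3 1.740 3.711 67.097
final: 67.097 4.776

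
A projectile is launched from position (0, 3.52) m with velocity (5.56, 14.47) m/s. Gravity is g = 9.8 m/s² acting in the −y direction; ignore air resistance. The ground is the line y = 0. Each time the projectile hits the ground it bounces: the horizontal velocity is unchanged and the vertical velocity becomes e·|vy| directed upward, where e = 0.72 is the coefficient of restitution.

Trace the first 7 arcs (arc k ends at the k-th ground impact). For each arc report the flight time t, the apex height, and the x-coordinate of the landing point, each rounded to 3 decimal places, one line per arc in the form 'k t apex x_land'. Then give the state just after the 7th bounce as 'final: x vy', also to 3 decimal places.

Arc 1: start y=3.520, vy=14.470 → t=3.179, apex=14.203, x_land=17.675, impact vy=-16.685
  bounce: vy ← 0.72·16.685 = 12.013
Arc 2: start y=0.000, vy=12.013 → t=2.452, apex=7.363, x_land=31.306, impact vy=-12.013
  bounce: vy ← 0.72·12.013 = 8.649
Arc 3: start y=0.000, vy=8.649 → t=1.765, apex=3.817, x_land=41.121, impact vy=-8.649
  bounce: vy ← 0.72·8.649 = 6.227
Arc 4: start y=0.000, vy=6.227 → t=1.271, apex=1.979, x_land=48.187, impact vy=-6.227
  bounce: vy ← 0.72·6.227 = 4.484
Arc 5: start y=0.000, vy=4.484 → t=0.915, apex=1.026, x_land=53.275, impact vy=-4.484
  bounce: vy ← 0.72·4.484 = 3.228
Arc 6: start y=0.000, vy=3.228 → t=0.659, apex=0.532, x_land=56.938, impact vy=-3.228
  bounce: vy ← 0.72·3.228 = 2.324
Arc 7: start y=0.000, vy=2.324 → t=0.474, apex=0.276, x_land=59.575, impact vy=-2.324
  bounce: vy ← 0.72·2.324 = 1.674

1 3.179 14.203 17.675
2 2.452 7.363 31.306
3 1.765 3.817 41.121
4 1.271 1.979 48.187
5 0.915 1.026 53.275
6 0.659 0.532 56.938
7 0.474 0.276 59.575
final: 59.575 1.674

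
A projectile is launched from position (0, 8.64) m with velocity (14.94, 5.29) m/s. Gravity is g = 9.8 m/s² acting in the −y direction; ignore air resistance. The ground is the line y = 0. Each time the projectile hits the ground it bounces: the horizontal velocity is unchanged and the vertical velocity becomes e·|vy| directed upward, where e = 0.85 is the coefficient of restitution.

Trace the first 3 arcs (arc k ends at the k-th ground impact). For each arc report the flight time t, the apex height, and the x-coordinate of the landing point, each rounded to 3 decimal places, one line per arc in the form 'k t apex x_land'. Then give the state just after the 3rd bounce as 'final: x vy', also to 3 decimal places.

1 1.973 10.068 29.480
2 2.437 7.274 65.885
3 2.071 5.255 96.830
final: 96.830 8.627

Arc 1: start y=8.640, vy=5.290 → t=1.973, apex=10.068, x_land=29.480, impact vy=-14.047
  bounce: vy ← 0.85·14.047 = 11.940
Arc 2: start y=0.000, vy=11.940 → t=2.437, apex=7.274, x_land=65.885, impact vy=-11.940
  bounce: vy ← 0.85·11.940 = 10.149
Arc 3: start y=0.000, vy=10.149 → t=2.071, apex=5.255, x_land=96.830, impact vy=-10.149
  bounce: vy ← 0.85·10.149 = 8.627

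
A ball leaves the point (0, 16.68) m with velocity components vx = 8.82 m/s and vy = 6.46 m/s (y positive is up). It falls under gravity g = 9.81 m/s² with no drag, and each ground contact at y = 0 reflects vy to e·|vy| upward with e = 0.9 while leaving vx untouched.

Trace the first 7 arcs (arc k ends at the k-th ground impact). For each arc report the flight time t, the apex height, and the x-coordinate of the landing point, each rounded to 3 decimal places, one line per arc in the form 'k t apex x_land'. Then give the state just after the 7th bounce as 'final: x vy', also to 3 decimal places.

Arc 1: start y=16.680, vy=6.460 → t=2.617, apex=18.807, x_land=23.079, impact vy=-19.209
  bounce: vy ← 0.9·19.209 = 17.288
Arc 2: start y=0.000, vy=17.288 → t=3.525, apex=15.234, x_land=54.166, impact vy=-17.288
  bounce: vy ← 0.9·17.288 = 15.559
Arc 3: start y=0.000, vy=15.559 → t=3.172, apex=12.339, x_land=82.144, impact vy=-15.559
  bounce: vy ← 0.9·15.559 = 14.004
Arc 4: start y=0.000, vy=14.004 → t=2.855, apex=9.995, x_land=107.325, impact vy=-14.004
  bounce: vy ← 0.9·14.004 = 12.603
Arc 5: start y=0.000, vy=12.603 → t=2.569, apex=8.096, x_land=129.988, impact vy=-12.603
  bounce: vy ← 0.9·12.603 = 11.343
Arc 6: start y=0.000, vy=11.343 → t=2.313, apex=6.558, x_land=150.384, impact vy=-11.343
  bounce: vy ← 0.9·11.343 = 10.209
Arc 7: start y=0.000, vy=10.209 → t=2.081, apex=5.312, x_land=168.740, impact vy=-10.209
  bounce: vy ← 0.9·10.209 = 9.188

1 2.617 18.807 23.079
2 3.525 15.234 54.166
3 3.172 12.339 82.144
4 2.855 9.995 107.325
5 2.569 8.096 129.988
6 2.313 6.558 150.384
7 2.081 5.312 168.740
final: 168.740 9.188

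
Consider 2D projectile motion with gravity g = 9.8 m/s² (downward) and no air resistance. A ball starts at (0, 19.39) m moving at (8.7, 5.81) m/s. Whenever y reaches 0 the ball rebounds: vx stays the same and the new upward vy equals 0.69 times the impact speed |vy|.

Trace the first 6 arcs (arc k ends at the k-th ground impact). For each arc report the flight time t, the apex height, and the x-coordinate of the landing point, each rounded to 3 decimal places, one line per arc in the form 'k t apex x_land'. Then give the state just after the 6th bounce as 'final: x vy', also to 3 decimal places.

Arc 1: start y=19.390, vy=5.810 → t=2.669, apex=21.112, x_land=23.217, impact vy=-20.342
  bounce: vy ← 0.69·20.342 = 14.036
Arc 2: start y=0.000, vy=14.036 → t=2.864, apex=10.052, x_land=48.138, impact vy=-14.036
  bounce: vy ← 0.69·14.036 = 9.685
Arc 3: start y=0.000, vy=9.685 → t=1.977, apex=4.786, x_land=65.333, impact vy=-9.685
  bounce: vy ← 0.69·9.685 = 6.683
Arc 4: start y=0.000, vy=6.683 → t=1.364, apex=2.278, x_land=77.198, impact vy=-6.683
  bounce: vy ← 0.69·6.683 = 4.611
Arc 5: start y=0.000, vy=4.611 → t=0.941, apex=1.085, x_land=85.385, impact vy=-4.611
  bounce: vy ← 0.69·4.611 = 3.182
Arc 6: start y=0.000, vy=3.182 → t=0.649, apex=0.516, x_land=91.034, impact vy=-3.182
  bounce: vy ← 0.69·3.182 = 2.195

1 2.669 21.112 23.217
2 2.864 10.052 48.138
3 1.977 4.786 65.333
4 1.364 2.278 77.198
5 0.941 1.085 85.385
6 0.649 0.516 91.034
final: 91.034 2.195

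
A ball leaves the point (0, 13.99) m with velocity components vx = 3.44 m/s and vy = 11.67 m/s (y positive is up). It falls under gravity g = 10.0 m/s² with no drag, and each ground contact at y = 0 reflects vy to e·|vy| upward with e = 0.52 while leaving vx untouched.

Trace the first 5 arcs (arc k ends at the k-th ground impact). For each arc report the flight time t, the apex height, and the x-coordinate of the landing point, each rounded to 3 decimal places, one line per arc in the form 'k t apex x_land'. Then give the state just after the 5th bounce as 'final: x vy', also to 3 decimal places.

1 3.207 20.799 11.031
2 2.121 5.624 18.327
3 1.103 1.521 22.122
4 0.574 0.411 24.095
5 0.298 0.111 25.121
final: 25.121 0.775

Arc 1: start y=13.990, vy=11.670 → t=3.207, apex=20.799, x_land=11.031, impact vy=-20.396
  bounce: vy ← 0.52·20.396 = 10.606
Arc 2: start y=0.000, vy=10.606 → t=2.121, apex=5.624, x_land=18.327, impact vy=-10.606
  bounce: vy ← 0.52·10.606 = 5.515
Arc 3: start y=0.000, vy=5.515 → t=1.103, apex=1.521, x_land=22.122, impact vy=-5.515
  bounce: vy ← 0.52·5.515 = 2.868
Arc 4: start y=0.000, vy=2.868 → t=0.574, apex=0.411, x_land=24.095, impact vy=-2.868
  bounce: vy ← 0.52·2.868 = 1.491
Arc 5: start y=0.000, vy=1.491 → t=0.298, apex=0.111, x_land=25.121, impact vy=-1.491
  bounce: vy ← 0.52·1.491 = 0.775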